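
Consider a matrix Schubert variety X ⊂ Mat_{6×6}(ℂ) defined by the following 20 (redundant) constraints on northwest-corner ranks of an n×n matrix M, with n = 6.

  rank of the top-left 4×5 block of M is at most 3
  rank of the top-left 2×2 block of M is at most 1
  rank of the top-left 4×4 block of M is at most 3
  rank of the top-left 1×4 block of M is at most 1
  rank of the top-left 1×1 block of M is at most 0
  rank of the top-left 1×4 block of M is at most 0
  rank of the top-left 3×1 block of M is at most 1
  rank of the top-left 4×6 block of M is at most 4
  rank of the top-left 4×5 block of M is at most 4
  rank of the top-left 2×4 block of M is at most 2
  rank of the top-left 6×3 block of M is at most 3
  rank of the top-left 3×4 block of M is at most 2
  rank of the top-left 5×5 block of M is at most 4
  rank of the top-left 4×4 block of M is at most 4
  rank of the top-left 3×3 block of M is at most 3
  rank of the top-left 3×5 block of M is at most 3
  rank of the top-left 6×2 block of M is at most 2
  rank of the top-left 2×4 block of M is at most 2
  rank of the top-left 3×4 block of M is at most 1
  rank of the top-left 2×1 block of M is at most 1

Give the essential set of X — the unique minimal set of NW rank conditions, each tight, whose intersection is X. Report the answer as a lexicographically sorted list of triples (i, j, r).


Rank table r_w(6×6) implied by the 20 constraints:

  R[1]: 0 | 0 | 0 | 0 | 1 | 1
  R[2]: 1 | 1 | 1 | 1 | 2 | 2
  R[3]: 1 | 1 | 1 | 1 | 2 | 3
  R[4]: 1 | 2 | 2 | 2 | 3 | 4
  R[5]: 1 | 2 | 3 | 3 | 4 | 5
  R[6]: 1 | 2 | 3 | 4 | 5 | 6

reading off 1-entries of Δ²R: w = (5, 1, 6, 2, 3, 4).

|D(w)|=7, |Ess(w)|=2:

[(1, 4, 0), (3, 4, 1)]


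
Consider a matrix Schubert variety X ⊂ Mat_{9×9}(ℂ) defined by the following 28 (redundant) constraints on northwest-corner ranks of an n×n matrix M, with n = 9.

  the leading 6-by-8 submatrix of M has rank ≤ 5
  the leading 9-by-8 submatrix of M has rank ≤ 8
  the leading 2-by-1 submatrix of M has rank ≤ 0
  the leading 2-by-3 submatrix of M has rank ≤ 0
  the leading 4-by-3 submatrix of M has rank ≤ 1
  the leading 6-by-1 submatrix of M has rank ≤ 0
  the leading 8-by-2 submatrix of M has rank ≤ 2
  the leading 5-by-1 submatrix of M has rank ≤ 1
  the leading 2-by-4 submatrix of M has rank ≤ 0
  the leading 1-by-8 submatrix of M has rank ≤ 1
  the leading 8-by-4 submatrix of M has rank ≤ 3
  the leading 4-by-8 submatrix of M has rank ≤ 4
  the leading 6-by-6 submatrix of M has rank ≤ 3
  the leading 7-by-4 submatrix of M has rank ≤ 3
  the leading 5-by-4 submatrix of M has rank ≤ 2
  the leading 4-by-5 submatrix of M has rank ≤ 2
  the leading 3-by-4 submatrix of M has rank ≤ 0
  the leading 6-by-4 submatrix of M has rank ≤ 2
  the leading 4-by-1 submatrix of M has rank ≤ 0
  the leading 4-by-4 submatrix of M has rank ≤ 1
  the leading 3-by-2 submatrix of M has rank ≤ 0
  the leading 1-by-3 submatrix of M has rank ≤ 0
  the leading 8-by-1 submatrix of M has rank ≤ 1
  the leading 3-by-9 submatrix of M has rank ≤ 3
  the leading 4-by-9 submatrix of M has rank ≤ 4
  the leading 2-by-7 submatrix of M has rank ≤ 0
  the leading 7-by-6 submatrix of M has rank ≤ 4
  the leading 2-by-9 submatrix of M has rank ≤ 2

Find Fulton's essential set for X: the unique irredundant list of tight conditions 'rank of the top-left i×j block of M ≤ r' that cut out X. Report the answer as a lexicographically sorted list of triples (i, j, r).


Computing R[i][j] = min implied NW-rank bound (n=9, 28 conditions):

  i=1: 0 0 0 0 0 0 0 1 1
  i=2: 0 0 0 0 0 0 0 1 2
  i=3: 0 0 0 0 1 1 1 2 3
  i=4: 0 1 1 1 2 2 2 3 4
  i=5: 0 1 2 2 3 3 3 4 5
  i=6: 0 1 2 2 3 3 4 5 6
  i=7: 1 2 3 3 4 4 5 6 7
  i=8: 1 2 3 3 4 5 6 7 8
  i=9: 1 2 3 4 5 6 7 8 9

giving w = (8, 9, 5, 2, 3, 7, 1, 6, 4) via Δ²R.

6 SE-corners of the 24-cell Rothe diagram give Ess(w):

[(2, 7, 0), (3, 4, 0), (6, 1, 0), (6, 4, 2), (6, 6, 3), (8, 4, 3)]


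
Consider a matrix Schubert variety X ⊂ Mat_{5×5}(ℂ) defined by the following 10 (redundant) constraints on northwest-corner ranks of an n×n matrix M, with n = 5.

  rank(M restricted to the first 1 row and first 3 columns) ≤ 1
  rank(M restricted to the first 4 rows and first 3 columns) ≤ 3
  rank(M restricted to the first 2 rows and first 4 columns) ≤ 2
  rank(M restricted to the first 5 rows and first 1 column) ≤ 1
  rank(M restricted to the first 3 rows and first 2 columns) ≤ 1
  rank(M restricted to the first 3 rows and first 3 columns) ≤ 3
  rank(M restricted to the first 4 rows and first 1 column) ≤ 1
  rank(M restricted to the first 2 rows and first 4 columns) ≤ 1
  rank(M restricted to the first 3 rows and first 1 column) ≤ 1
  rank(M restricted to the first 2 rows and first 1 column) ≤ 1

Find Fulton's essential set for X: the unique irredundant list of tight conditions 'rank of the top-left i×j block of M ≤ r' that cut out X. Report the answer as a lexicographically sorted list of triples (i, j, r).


Recovering R(i,j) via the rank-extension bound from the 10 conditions:

  1, 1, 1, 1, 1
  1, 1, 1, 1, 2
  1, 1, 2, 2, 3
  1, 2, 3, 3, 4
  1, 2, 3, 4, 5

hence w(1..5) = (1, 5, 3, 2, 4).

ℓ(w)=4; the 2 essential cells (i,j,r):

[(2, 4, 1), (3, 2, 1)]


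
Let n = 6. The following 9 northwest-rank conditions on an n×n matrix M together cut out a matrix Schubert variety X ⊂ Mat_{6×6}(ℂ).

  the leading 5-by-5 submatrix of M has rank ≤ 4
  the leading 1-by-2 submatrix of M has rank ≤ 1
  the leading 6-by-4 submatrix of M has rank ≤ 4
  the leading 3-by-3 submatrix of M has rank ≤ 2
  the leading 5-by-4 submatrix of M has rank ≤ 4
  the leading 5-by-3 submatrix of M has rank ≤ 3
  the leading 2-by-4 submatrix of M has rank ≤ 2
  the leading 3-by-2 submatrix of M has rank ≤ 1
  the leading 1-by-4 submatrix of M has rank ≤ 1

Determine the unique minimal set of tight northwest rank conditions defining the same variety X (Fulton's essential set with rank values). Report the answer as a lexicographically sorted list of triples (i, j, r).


Rank table r_w(6×6) implied by the 9 constraints:

  1  1  1  1  1  1
  1  1  2  2  2  2
  1  1  2  3  3  3
  1  2  3  4  4  4
  1  2  3  4  4  5
  1  2  3  4  5  6

so w = (1, 3, 4, 2, 6, 5).

|D(w)|=3, |Ess(w)|=2:

[(3, 2, 1), (5, 5, 4)]


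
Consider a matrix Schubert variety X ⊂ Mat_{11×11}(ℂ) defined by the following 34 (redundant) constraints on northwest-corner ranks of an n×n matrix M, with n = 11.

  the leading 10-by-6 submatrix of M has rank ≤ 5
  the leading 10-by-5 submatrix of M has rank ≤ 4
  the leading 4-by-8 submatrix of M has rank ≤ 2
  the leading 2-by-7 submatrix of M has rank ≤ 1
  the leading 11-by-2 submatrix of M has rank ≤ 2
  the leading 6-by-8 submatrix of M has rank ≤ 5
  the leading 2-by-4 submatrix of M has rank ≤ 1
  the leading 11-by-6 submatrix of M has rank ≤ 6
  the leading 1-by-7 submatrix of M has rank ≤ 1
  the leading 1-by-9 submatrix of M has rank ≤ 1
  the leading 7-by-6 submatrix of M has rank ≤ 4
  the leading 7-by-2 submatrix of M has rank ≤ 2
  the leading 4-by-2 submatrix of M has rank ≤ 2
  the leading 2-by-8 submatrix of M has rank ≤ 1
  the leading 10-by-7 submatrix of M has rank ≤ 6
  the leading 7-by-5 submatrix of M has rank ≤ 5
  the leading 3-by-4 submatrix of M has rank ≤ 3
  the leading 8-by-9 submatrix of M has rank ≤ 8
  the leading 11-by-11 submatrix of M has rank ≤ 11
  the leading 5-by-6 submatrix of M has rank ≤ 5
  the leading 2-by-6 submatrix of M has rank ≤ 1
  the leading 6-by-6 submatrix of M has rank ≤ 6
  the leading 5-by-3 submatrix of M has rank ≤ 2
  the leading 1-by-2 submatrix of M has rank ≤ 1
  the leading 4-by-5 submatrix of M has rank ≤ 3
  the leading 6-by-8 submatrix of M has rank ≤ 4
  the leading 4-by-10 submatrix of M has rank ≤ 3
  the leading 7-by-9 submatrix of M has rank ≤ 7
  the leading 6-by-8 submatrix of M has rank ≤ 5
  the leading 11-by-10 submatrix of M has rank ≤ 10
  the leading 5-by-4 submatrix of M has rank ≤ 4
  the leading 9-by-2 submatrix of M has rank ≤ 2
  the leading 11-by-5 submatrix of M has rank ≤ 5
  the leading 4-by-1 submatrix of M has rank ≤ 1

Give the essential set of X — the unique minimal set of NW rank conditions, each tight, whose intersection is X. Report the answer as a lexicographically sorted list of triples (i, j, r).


The tightest implied rank at each (i,j), from the 34 conditions:

  R[1]: 1, 1, 1, 1, 1, 1, 1, 1, 1, 1, 1
  R[2]: 1, 1, 1, 1, 1, 1, 1, 1, 2, 2, 2
  R[3]: 1, 2, 2, 2, 2, 2, 2, 2, 3, 3, 3
  R[4]: 1, 2, 2, 2, 2, 2, 2, 2, 3, 3, 4
  R[5]: 1, 2, 2, 3, 3, 3, 3, 3, 4, 4, 5
  R[6]: 1, 2, 3, 4, 4, 4, 4, 4, 5, 5, 6
  R[7]: 1, 2, 3, 4, 4, 4, 5, 5, 6, 6, 7
  R[8]: 1, 2, 3, 4, 4, 5, 6, 6, 7, 7, 8
  R[9]: 1, 2, 3, 4, 4, 5, 6, 7, 8, 8, 9
  R[10]: 1, 2, 3, 4, 4, 5, 6, 7, 8, 9, 10
  R[11]: 1, 2, 3, 4, 5, 6, 7, 8, 9, 10, 11

second differences of R give the permutation w = (1, 9, 2, 11, 4, 3, 7, 6, 8, 10, 5).

Fulton essential set (6 of the 20 Rothe cells):

[(2, 8, 1), (4, 8, 2), (4, 10, 3), (5, 3, 2), (7, 6, 4), (10, 5, 4)]


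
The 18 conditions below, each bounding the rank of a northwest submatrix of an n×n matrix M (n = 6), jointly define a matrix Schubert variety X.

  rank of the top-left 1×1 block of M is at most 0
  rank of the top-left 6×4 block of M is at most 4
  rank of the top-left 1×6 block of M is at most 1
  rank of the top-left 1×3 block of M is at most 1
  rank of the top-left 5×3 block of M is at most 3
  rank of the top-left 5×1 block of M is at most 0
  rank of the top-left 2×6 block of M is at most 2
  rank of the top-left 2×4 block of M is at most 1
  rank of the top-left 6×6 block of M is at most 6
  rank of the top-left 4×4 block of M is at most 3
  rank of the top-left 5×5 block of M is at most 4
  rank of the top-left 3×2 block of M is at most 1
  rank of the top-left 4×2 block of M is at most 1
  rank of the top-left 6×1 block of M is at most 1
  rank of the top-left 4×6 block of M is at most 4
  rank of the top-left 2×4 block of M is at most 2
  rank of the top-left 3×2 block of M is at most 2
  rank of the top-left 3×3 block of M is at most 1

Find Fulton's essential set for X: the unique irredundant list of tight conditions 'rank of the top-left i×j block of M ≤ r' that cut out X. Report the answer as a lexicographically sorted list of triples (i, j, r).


Recovering R(i,j) via the rank-extension bound from the 18 conditions:

  0  1  1  1  1  1
  0  1  1  1  2  2
  0  1  1  2  3  3
  0  1  2  3  4  4
  0  1  2  3  4  5
  1  2  3  4  5  6

giving w = (2, 5, 4, 3, 6, 1) via Δ²R.

D(w) has 8 cells with 3 SE-corners; essential set:

[(2, 4, 1), (3, 3, 1), (5, 1, 0)]


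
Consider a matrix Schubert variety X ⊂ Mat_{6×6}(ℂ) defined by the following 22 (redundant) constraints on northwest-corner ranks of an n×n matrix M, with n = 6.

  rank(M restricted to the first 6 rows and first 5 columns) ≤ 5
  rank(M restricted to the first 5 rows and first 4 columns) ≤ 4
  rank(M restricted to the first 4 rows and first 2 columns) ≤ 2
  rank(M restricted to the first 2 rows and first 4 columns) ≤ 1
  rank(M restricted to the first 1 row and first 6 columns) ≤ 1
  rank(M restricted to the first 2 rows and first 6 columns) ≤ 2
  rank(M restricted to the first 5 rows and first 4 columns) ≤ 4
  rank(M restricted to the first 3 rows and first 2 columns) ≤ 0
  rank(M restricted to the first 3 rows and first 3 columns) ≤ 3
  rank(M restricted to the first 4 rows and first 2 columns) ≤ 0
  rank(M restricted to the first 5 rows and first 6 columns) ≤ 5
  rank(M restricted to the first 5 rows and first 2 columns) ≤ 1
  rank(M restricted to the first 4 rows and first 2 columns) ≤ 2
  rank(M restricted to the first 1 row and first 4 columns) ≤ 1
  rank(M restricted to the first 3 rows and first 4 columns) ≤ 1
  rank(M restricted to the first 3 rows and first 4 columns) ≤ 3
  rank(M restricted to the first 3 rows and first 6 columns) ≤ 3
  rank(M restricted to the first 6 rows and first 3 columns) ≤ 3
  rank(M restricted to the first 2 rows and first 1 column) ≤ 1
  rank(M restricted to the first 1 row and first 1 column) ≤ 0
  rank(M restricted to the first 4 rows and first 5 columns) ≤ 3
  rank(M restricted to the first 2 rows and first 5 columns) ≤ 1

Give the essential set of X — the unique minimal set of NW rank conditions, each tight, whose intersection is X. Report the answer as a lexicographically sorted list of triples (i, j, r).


Recovering R(i,j) via the rank-extension bound from the 22 conditions:

  0, 0, 1, 1, 1, 1
  0, 0, 1, 1, 1, 2
  0, 0, 1, 1, 2, 3
  0, 0, 1, 2, 3, 4
  1, 1, 2, 3, 4, 5
  1, 2, 3, 4, 5, 6

second differences of R give the permutation w = (3, 6, 5, 4, 1, 2).

D(w) has 11 cells with 3 SE-corners; essential set:

[(2, 5, 1), (3, 4, 1), (4, 2, 0)]


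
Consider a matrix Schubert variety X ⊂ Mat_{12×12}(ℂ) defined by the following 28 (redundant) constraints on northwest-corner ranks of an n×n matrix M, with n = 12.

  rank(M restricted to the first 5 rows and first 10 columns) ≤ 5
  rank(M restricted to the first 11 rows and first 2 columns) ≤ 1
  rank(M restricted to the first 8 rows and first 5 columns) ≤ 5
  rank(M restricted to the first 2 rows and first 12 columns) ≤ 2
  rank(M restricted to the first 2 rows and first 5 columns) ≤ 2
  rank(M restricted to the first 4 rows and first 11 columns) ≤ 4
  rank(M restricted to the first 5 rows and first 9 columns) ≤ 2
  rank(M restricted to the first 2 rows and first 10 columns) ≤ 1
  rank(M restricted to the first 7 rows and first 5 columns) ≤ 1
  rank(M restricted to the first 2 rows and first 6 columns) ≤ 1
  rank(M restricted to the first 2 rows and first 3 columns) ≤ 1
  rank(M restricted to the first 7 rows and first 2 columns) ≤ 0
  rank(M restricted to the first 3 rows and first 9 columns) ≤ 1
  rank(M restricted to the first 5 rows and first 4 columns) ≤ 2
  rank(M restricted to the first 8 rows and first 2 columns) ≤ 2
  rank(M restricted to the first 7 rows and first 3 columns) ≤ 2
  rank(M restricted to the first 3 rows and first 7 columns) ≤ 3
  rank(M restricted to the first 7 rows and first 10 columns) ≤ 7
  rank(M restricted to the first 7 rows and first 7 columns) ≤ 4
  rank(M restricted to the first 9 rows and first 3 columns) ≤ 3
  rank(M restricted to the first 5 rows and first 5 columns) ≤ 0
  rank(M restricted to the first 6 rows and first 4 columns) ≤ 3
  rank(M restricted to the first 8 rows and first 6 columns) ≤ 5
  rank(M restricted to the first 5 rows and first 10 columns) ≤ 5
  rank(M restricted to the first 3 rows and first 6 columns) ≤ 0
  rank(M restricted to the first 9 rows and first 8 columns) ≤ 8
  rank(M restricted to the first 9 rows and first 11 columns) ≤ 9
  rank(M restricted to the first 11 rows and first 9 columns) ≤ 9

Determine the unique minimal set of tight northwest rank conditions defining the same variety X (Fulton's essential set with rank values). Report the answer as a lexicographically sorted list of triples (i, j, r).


Propagating the 28 rank bounds to every northwest block:

  i=1: 0, 0, 0, 0, 0, 0, 1, 1, 1, 1, 1, 1
  i=2: 0, 0, 0, 0, 0, 0, 1, 1, 1, 1, 2, 2
  i=3: 0, 0, 0, 0, 0, 0, 1, 1, 1, 2, 3, 3
  i=4: 0, 0, 0, 0, 0, 1, 2, 2, 2, 3, 4, 4
  i=5: 0, 0, 0, 0, 0, 1, 2, 2, 2, 3, 4, 5
  i=6: 0, 0, 1, 1, 1, 2, 3, 3, 3, 4, 5, 6
  i=7: 0, 0, 1, 1, 1, 2, 3, 4, 4, 5, 6, 7
  i=8: 1, 1, 2, 2, 2, 3, 4, 5, 5, 6, 7, 8
  i=9: 1, 1, 2, 3, 3, 4, 5, 6, 6, 7, 8, 9
  i=10: 1, 1, 2, 3, 4, 5, 6, 7, 7, 8, 9, 10
  i=11: 1, 1, 2, 3, 4, 5, 6, 7, 8, 9, 10, 11
  i=12: 1, 2, 3, 4, 5, 6, 7, 8, 9, 10, 11, 12

reading off 1-entries of Δ²R: w = (7, 11, 10, 6, 12, 3, 8, 1, 4, 5, 9, 2).

ℓ(w)=44; the 8 essential cells (i,j,r):

[(2, 10, 1), (3, 6, 0), (3, 9, 1), (5, 5, 0), (5, 9, 2), (7, 2, 0), (7, 5, 1), (11, 2, 1)]


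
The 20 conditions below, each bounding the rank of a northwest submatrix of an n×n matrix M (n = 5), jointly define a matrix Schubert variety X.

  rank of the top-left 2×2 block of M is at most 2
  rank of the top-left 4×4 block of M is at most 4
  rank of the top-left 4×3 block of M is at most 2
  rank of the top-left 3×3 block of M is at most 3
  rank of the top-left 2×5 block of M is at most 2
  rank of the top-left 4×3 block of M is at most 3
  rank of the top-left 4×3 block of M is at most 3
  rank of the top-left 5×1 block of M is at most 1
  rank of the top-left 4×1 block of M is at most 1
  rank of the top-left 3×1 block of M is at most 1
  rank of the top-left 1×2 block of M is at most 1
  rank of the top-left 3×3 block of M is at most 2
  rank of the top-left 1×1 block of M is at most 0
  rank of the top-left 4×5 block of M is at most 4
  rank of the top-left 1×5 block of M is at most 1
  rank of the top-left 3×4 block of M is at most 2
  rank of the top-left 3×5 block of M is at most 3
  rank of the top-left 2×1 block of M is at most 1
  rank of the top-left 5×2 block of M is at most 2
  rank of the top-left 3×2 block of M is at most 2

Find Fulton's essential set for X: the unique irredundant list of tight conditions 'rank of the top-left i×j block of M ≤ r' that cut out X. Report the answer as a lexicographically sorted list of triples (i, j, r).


Propagating the 20 rank bounds to every northwest block:

  i=1: 0  1  1  1  1
  i=2: 1  2  2  2  2
  i=3: 1  2  2  2  3
  i=4: 1  2  2  3  4
  i=5: 1  2  3  4  5

so w = (2, 1, 5, 4, 3).

3 SE-corners of the 4-cell Rothe diagram give Ess(w):

[(1, 1, 0), (3, 4, 2), (4, 3, 2)]


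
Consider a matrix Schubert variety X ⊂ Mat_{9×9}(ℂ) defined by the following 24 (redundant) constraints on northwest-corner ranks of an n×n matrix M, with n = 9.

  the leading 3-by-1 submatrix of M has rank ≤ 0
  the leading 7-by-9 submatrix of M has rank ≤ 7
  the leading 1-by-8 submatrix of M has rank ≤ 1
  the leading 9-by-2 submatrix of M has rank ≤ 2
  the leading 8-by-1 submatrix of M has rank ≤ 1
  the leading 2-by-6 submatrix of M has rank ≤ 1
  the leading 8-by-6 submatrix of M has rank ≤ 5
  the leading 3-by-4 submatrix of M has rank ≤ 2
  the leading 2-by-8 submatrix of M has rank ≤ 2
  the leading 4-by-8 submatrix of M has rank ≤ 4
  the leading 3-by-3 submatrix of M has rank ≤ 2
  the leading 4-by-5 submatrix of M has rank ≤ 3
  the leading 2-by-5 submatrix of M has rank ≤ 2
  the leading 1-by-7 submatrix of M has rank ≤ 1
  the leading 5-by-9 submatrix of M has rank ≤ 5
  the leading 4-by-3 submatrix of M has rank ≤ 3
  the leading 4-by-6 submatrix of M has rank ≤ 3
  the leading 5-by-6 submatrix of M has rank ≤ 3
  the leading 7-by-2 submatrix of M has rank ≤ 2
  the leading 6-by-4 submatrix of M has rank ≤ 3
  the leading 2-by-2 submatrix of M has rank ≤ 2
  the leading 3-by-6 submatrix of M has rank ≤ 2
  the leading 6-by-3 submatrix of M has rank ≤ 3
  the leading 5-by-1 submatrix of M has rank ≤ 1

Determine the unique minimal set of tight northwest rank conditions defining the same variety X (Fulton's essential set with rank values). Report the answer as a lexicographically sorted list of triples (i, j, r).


Propagating the 24 rank bounds to every northwest block:

  0 | 1 | 1 | 1 | 1 | 1 | 1 | 1 | 1
  0 | 1 | 1 | 1 | 1 | 1 | 2 | 2 | 2
  0 | 1 | 2 | 2 | 2 | 2 | 3 | 3 | 3
  1 | 2 | 3 | 3 | 3 | 3 | 4 | 4 | 4
  1 | 2 | 3 | 3 | 3 | 3 | 4 | 5 | 5
  1 | 2 | 3 | 3 | 4 | 4 | 5 | 6 | 6
  1 | 2 | 3 | 4 | 5 | 5 | 6 | 7 | 7
  1 | 2 | 3 | 4 | 5 | 5 | 6 | 7 | 8
  1 | 2 | 3 | 4 | 5 | 6 | 7 | 8 | 9

giving w = (2, 7, 3, 1, 8, 5, 4, 9, 6) via Δ²R.

|D(w)|=12, |Ess(w)|=5:

[(2, 6, 1), (3, 1, 0), (5, 6, 3), (6, 4, 3), (8, 6, 5)]


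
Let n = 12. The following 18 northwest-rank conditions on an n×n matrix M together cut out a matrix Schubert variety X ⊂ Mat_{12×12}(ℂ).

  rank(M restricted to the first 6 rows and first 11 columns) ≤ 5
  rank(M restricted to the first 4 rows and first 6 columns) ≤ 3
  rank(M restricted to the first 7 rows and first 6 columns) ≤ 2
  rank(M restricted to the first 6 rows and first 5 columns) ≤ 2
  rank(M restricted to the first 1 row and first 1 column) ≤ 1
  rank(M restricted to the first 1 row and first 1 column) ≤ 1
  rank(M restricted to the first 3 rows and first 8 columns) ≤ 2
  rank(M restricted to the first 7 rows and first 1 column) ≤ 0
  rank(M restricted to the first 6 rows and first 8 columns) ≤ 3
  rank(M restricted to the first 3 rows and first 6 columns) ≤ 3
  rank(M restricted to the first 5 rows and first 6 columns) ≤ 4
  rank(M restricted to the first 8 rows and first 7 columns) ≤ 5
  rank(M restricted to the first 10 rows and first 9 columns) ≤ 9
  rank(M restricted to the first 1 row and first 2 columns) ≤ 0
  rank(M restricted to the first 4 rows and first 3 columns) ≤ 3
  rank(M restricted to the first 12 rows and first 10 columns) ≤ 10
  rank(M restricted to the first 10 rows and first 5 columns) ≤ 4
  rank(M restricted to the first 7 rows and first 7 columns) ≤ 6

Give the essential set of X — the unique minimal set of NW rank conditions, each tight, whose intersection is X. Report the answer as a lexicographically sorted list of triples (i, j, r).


Recovering R(i,j) via the rank-extension bound from the 18 conditions:

  R[1]: 0 | 0 | 1 | 1 | 1 | 1 | 1 | 1 | 1 | 1 | 1 | 1
  R[2]: 0 | 1 | 2 | 2 | 2 | 2 | 2 | 2 | 2 | 2 | 2 | 2
  R[3]: 0 | 1 | 2 | 2 | 2 | 2 | 2 | 2 | 3 | 3 | 3 | 3
  R[4]: 0 | 1 | 2 | 2 | 2 | 2 | 3 | 3 | 4 | 4 | 4 | 4
  R[5]: 0 | 1 | 2 | 2 | 2 | 2 | 3 | 3 | 4 | 5 | 5 | 5
  R[6]: 0 | 1 | 2 | 2 | 2 | 2 | 3 | 3 | 4 | 5 | 5 | 6
  R[7]: 0 | 1 | 2 | 2 | 2 | 2 | 3 | 4 | 5 | 6 | 6 | 7
  R[8]: 1 | 2 | 3 | 3 | 3 | 3 | 4 | 5 | 6 | 7 | 7 | 8
  R[9]: 1 | 2 | 3 | 4 | 4 | 4 | 5 | 6 | 7 | 8 | 8 | 9
  R[10]: 1 | 2 | 3 | 4 | 4 | 5 | 6 | 7 | 8 | 9 | 9 | 10
  R[11]: 1 | 2 | 3 | 4 | 5 | 6 | 7 | 8 | 9 | 10 | 10 | 11
  R[12]: 1 | 2 | 3 | 4 | 5 | 6 | 7 | 8 | 9 | 10 | 11 | 12

so w = (3, 2, 9, 7, 10, 12, 8, 1, 4, 6, 5, 11).

7 SE-corners of the 29-cell Rothe diagram give Ess(w):

[(1, 2, 0), (3, 8, 2), (6, 8, 3), (6, 11, 5), (7, 1, 0), (7, 6, 2), (10, 5, 4)]


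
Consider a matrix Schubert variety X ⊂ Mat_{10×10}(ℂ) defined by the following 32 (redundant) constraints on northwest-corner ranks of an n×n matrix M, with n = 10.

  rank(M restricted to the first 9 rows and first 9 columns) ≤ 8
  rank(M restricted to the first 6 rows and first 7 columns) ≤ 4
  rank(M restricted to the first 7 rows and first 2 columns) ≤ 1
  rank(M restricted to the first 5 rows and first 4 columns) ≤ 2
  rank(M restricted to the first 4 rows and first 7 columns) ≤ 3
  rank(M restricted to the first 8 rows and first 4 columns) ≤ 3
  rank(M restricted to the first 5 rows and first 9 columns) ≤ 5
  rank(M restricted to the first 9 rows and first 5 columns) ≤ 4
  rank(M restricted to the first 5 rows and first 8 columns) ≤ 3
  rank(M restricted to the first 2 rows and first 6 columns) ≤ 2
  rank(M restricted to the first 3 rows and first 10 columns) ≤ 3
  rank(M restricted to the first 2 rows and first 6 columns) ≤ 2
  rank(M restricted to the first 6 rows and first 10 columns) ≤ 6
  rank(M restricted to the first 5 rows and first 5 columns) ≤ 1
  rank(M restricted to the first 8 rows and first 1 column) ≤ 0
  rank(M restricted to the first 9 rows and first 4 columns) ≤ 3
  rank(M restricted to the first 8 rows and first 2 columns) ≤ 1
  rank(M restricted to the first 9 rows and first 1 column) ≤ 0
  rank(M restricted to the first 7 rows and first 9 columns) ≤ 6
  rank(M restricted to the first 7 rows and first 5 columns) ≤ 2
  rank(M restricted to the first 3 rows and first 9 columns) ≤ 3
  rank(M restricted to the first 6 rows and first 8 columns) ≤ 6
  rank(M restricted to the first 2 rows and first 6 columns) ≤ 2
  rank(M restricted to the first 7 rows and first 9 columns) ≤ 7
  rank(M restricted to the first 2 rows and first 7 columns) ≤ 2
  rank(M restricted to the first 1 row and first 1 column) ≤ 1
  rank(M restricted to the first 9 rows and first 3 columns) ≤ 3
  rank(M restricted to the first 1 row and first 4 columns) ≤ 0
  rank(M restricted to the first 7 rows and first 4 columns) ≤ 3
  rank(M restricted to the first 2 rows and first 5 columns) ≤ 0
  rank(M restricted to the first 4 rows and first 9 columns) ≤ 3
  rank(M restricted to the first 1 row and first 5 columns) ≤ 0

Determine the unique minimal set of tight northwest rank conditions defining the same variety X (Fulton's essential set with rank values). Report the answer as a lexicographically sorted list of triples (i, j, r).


Reconstructing r_w from the 32 given conditions:

  i=1: 0 0 0 0 0 1 1 1 1 1
  i=2: 0 0 0 0 0 1 2 2 2 2
  i=3: 0 1 1 1 1 2 3 3 3 3
  i=4: 0 1 1 1 1 2 3 3 3 4
  i=5: 0 1 1 1 1 2 3 3 4 5
  i=6: 0 1 2 2 2 3 4 4 5 6
  i=7: 0 1 2 2 2 3 4 5 6 7
  i=8: 0 1 2 3 3 4 5 6 7 8
  i=9: 0 1 2 3 4 5 6 7 8 9
  i=10: 1 2 3 4 5 6 7 8 9 10

giving w = (6, 7, 2, 10, 9, 3, 8, 4, 5, 1) via Δ²R.

6 SE-corners of the 28-cell Rothe diagram give Ess(w):

[(2, 5, 0), (4, 9, 3), (5, 5, 1), (5, 8, 3), (7, 5, 2), (9, 1, 0)]


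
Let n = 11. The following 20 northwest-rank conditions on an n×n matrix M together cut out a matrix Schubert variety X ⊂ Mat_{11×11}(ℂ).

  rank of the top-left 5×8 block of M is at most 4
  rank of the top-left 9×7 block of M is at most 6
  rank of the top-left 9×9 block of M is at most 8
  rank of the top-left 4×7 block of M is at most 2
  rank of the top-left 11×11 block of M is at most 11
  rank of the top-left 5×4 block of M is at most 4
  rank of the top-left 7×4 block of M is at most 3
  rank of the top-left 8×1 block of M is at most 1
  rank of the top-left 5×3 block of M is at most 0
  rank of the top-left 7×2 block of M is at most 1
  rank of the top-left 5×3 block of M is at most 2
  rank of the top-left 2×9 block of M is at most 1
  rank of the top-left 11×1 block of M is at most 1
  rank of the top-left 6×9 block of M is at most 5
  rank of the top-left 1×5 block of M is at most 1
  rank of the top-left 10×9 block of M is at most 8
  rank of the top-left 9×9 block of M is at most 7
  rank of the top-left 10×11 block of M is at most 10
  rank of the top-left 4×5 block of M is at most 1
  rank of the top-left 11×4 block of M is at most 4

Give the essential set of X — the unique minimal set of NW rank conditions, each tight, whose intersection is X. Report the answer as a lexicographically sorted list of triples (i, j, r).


Recovering R(i,j) via the rank-extension bound from the 20 conditions:

  0 | 0 | 0 | 1 | 1 | 1 | 1 | 1 | 1 | 1 | 1
  0 | 0 | 0 | 1 | 1 | 1 | 1 | 1 | 1 | 2 | 2
  0 | 0 | 0 | 1 | 1 | 2 | 2 | 2 | 2 | 3 | 3
  0 | 0 | 0 | 1 | 1 | 2 | 2 | 3 | 3 | 4 | 4
  0 | 0 | 0 | 1 | 2 | 3 | 3 | 4 | 4 | 5 | 5
  1 | 1 | 1 | 2 | 3 | 4 | 4 | 5 | 5 | 6 | 6
  1 | 1 | 2 | 3 | 4 | 5 | 5 | 6 | 6 | 7 | 7
  1 | 2 | 3 | 4 | 5 | 6 | 6 | 7 | 7 | 8 | 8
  1 | 2 | 3 | 4 | 5 | 6 | 6 | 7 | 7 | 8 | 9
  1 | 2 | 3 | 4 | 5 | 6 | 7 | 8 | 8 | 9 | 10
  1 | 2 | 3 | 4 | 5 | 6 | 7 | 8 | 9 | 10 | 11

second differences of R give the permutation w = (4, 10, 6, 8, 5, 1, 3, 2, 11, 7, 9).

D(w) has 26 cells with 7 SE-corners; essential set:

[(2, 9, 1), (4, 5, 1), (4, 7, 2), (5, 3, 0), (7, 2, 1), (9, 7, 6), (9, 9, 7)]


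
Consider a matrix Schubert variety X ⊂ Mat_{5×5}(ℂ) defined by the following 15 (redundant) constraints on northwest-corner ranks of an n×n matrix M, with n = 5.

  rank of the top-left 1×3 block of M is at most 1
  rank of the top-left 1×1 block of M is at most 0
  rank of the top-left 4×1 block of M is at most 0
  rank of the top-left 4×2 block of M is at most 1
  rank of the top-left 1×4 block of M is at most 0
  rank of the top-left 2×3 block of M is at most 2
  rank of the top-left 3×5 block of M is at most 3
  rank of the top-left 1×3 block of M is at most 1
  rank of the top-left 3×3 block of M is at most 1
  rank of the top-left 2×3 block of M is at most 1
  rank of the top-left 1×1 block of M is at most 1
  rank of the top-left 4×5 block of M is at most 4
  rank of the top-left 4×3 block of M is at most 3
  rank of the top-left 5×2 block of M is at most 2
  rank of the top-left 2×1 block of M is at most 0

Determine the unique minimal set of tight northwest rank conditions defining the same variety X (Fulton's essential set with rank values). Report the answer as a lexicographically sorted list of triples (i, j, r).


Computing R[i][j] = min implied NW-rank bound (n=5, 15 conditions):

  row 1: 0 0 0 0 1
  row 2: 0 1 1 1 2
  row 3: 0 1 1 2 3
  row 4: 0 1 2 3 4
  row 5: 1 2 3 4 5

giving w = (5, 2, 4, 3, 1) via Δ²R.

Rothe diagram D(w) (8 cells), 3 SE-corners (essential conditions):

[(1, 4, 0), (3, 3, 1), (4, 1, 0)]


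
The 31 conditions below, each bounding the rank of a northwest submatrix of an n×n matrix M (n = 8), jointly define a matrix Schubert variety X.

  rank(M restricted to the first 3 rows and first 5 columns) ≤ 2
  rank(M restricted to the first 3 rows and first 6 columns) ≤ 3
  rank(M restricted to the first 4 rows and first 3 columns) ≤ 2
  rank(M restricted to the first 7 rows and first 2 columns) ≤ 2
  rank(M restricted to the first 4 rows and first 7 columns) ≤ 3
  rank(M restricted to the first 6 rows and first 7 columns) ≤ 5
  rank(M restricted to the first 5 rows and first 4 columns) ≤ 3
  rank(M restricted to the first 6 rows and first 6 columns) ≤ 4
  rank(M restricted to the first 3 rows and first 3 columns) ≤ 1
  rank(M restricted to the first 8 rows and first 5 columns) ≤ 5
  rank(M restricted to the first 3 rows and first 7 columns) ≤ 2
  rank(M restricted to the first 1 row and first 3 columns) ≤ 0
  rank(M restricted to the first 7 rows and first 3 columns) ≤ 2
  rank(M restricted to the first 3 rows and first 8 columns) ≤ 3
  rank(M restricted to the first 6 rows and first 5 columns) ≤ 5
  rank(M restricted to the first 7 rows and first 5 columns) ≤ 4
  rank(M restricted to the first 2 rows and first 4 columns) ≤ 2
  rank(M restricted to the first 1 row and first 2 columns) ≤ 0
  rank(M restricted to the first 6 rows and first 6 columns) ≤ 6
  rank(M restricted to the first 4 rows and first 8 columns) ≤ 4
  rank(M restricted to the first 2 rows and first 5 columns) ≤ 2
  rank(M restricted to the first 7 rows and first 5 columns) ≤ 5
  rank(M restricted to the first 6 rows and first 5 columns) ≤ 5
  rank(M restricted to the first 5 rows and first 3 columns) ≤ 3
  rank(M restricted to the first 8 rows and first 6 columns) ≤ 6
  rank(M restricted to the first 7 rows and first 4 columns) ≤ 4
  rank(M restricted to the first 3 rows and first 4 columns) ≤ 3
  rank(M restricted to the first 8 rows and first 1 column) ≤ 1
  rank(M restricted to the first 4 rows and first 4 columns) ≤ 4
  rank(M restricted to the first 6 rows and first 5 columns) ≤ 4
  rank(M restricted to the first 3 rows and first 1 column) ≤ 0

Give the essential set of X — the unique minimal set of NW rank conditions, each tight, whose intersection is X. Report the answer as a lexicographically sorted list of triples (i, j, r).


Recovering R(i,j) via the rank-extension bound from the 31 conditions:

  0 0 0 1 1 1 1 1
  0 1 1 2 2 2 2 2
  0 1 1 2 2 2 2 3
  1 2 2 3 3 3 3 4
  1 2 2 3 4 4 4 5
  1 2 2 3 4 4 5 6
  1 2 2 3 4 5 6 7
  1 2 3 4 5 6 7 8

hence w(1..8) = (4, 2, 8, 1, 5, 7, 6, 3).

D(w) has 13 cells with 6 SE-corners; essential set:

[(1, 3, 0), (3, 1, 0), (3, 3, 1), (3, 7, 2), (6, 6, 4), (7, 3, 2)]


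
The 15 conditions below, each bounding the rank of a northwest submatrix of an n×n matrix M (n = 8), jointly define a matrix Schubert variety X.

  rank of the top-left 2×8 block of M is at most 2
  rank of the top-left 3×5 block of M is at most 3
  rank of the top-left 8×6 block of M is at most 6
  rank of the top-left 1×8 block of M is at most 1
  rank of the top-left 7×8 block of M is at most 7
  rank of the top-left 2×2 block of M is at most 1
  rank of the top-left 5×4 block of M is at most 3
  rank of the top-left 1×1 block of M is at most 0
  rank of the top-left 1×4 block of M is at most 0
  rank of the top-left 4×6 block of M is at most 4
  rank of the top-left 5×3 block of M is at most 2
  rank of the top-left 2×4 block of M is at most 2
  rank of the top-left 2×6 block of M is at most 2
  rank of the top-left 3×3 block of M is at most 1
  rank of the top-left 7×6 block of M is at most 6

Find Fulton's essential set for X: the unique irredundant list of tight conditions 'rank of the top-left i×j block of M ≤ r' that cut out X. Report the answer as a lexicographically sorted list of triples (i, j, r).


Rank table r_w(8×8) implied by the 15 constraints:

  R[1]: 0 | 0 | 0 | 0 | 1 | 1 | 1 | 1
  R[2]: 1 | 1 | 1 | 1 | 2 | 2 | 2 | 2
  R[3]: 1 | 1 | 1 | 2 | 3 | 3 | 3 | 3
  R[4]: 1 | 2 | 2 | 3 | 4 | 4 | 4 | 4
  R[5]: 1 | 2 | 2 | 3 | 4 | 5 | 5 | 5
  R[6]: 1 | 2 | 3 | 4 | 5 | 6 | 6 | 6
  R[7]: 1 | 2 | 3 | 4 | 5 | 6 | 7 | 7
  R[8]: 1 | 2 | 3 | 4 | 5 | 6 | 7 | 8

so w = (5, 1, 4, 2, 6, 3, 7, 8).

3 SE-corners of the 7-cell Rothe diagram give Ess(w):

[(1, 4, 0), (3, 3, 1), (5, 3, 2)]


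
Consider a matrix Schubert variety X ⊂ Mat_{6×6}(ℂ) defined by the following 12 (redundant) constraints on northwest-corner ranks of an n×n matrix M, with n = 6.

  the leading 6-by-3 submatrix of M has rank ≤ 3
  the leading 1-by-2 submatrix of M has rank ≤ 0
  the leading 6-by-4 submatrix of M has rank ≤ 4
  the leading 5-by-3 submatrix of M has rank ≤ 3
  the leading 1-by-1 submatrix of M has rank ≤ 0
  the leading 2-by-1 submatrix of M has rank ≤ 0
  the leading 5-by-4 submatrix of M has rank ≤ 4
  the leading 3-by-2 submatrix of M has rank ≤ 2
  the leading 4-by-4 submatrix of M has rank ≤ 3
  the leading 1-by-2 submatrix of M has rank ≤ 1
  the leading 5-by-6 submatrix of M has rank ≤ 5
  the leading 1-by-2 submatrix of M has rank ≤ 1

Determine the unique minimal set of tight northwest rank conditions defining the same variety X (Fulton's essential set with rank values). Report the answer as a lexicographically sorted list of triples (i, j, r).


Rank table r_w(6×6) implied by the 12 constraints:

  R[1]: 0  0  1  1  1  1
  R[2]: 0  1  2  2  2  2
  R[3]: 1  2  3  3  3  3
  R[4]: 1  2  3  3  4  4
  R[5]: 1  2  3  4  5  5
  R[6]: 1  2  3  4  5  6

second differences of R give the permutation w = (3, 2, 1, 5, 4, 6).

Rothe diagram D(w) (4 cells), 3 SE-corners (essential conditions):

[(1, 2, 0), (2, 1, 0), (4, 4, 3)]


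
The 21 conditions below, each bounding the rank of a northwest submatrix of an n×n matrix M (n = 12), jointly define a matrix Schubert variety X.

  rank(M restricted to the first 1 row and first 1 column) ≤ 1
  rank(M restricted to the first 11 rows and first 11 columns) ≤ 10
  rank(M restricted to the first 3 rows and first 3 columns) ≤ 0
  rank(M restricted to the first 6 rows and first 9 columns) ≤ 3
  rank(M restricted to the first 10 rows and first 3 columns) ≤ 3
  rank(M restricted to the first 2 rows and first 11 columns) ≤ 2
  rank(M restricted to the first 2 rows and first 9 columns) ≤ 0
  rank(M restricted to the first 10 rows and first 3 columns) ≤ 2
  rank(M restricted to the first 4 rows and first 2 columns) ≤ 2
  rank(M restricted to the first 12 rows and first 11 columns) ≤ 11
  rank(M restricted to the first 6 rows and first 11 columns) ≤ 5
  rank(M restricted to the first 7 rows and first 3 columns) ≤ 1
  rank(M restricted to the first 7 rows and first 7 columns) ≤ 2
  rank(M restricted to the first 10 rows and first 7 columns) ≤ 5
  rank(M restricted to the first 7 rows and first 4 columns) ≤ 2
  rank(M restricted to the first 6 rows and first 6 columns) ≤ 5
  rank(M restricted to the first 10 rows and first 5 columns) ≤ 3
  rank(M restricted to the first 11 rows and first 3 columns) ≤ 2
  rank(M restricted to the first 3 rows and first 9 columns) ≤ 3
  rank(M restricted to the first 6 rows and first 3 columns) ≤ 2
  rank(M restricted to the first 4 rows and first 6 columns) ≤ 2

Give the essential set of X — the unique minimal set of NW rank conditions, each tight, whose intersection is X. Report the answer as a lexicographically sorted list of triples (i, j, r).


Recovering R(i,j) via the rank-extension bound from the 21 conditions:

  R[1]: 0 0 0 0 0 0 0 0 0 1 1 1
  R[2]: 0 0 0 0 0 0 0 0 0 1 2 2
  R[3]: 0 0 0 1 1 1 1 1 1 2 3 3
  R[4]: 1 1 1 2 2 2 2 2 2 3 4 4
  R[5]: 1 1 1 2 2 2 2 3 3 4 5 5
  R[6]: 1 1 1 2 2 2 2 3 3 4 5 6
  R[7]: 1 1 1 2 2 2 2 3 4 5 6 7
  R[8]: 1 2 2 3 3 3 3 4 5 6 7 8
  R[9]: 1 2 2 3 3 4 4 5 6 7 8 9
  R[10]: 1 2 2 3 3 4 5 6 7 8 9 10
  R[11]: 1 2 2 3 4 5 6 7 8 9 10 11
  R[12]: 1 2 3 4 5 6 7 8 9 10 11 12

second differences of R give the permutation w = (10, 11, 4, 1, 8, 12, 9, 2, 6, 7, 5, 3).

|D(w)|=42, |Ess(w)|=7:

[(2, 9, 0), (3, 3, 0), (6, 9, 3), (7, 3, 1), (7, 7, 2), (10, 5, 3), (11, 3, 2)]


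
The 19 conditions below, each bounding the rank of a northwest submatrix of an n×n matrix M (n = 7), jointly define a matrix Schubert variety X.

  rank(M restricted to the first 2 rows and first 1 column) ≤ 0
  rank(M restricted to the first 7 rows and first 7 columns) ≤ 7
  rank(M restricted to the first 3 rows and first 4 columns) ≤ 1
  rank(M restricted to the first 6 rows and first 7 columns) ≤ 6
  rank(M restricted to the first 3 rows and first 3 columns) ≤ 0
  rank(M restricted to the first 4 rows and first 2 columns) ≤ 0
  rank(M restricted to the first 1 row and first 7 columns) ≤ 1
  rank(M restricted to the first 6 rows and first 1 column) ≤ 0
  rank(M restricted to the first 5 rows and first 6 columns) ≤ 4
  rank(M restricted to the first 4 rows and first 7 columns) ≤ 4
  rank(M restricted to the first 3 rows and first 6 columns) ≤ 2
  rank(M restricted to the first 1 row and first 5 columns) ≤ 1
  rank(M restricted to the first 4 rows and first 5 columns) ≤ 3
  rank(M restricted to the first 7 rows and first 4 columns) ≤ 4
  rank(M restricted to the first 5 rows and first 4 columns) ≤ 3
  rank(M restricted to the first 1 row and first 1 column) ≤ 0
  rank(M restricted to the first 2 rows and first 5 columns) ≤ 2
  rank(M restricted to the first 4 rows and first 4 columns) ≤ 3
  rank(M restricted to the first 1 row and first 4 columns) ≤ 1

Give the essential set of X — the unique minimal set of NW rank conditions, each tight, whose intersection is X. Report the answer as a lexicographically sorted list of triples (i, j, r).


Rank table r_w(7×7) implied by the 19 constraints:

  0 0 0 1 1 1 1
  0 0 0 1 2 2 2
  0 0 0 1 2 2 3
  0 0 1 2 3 3 4
  0 1 2 3 4 4 5
  0 1 2 3 4 5 6
  1 2 3 4 5 6 7

second differences of R give the permutation w = (4, 5, 7, 3, 2, 6, 1).

Rothe diagram D(w) (14 cells), 4 SE-corners (essential conditions):

[(3, 3, 0), (3, 6, 2), (4, 2, 0), (6, 1, 0)]


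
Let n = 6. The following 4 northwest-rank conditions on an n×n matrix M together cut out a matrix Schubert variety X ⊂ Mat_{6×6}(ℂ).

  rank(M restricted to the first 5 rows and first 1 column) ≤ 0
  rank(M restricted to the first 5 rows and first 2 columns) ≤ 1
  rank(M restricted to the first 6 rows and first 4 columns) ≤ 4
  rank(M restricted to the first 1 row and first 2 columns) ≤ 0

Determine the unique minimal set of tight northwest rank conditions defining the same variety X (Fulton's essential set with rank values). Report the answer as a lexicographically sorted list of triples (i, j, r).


Computing R[i][j] = min implied NW-rank bound (n=6, 4 conditions):

  i=1: 0 | 0 | 1 | 1 | 1 | 1
  i=2: 0 | 1 | 2 | 2 | 2 | 2
  i=3: 0 | 1 | 2 | 3 | 3 | 3
  i=4: 0 | 1 | 2 | 3 | 4 | 4
  i=5: 0 | 1 | 2 | 3 | 4 | 5
  i=6: 1 | 2 | 3 | 4 | 5 | 6

giving w = (3, 2, 4, 5, 6, 1) via Δ²R.

Rothe diagram D(w) (6 cells), 2 SE-corners (essential conditions):

[(1, 2, 0), (5, 1, 0)]


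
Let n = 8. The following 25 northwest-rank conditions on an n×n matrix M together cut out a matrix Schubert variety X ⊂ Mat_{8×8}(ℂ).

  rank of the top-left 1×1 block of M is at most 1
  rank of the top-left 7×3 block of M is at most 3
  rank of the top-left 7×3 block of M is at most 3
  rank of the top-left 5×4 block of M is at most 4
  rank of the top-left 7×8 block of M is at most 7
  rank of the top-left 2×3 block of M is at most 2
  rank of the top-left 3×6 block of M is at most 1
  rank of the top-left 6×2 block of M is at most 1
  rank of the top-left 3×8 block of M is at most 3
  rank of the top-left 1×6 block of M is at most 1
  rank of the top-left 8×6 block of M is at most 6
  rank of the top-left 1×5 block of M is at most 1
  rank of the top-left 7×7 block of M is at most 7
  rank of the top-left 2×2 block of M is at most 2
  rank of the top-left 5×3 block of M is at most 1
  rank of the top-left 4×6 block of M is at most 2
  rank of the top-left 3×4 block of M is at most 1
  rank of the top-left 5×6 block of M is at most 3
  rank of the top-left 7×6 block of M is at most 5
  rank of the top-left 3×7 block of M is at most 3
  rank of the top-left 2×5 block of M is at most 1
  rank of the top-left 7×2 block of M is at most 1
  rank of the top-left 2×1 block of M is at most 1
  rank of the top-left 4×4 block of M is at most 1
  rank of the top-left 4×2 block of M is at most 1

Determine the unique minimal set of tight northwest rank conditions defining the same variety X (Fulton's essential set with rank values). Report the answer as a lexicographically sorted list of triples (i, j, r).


Reconstructing r_w from the 25 given conditions:

  i=1: 1 | 1 | 1 | 1 | 1 | 1 | 1 | 1
  i=2: 1 | 1 | 1 | 1 | 1 | 1 | 2 | 2
  i=3: 1 | 1 | 1 | 1 | 1 | 1 | 2 | 3
  i=4: 1 | 1 | 1 | 1 | 2 | 2 | 3 | 4
  i=5: 1 | 1 | 1 | 2 | 3 | 3 | 4 | 5
  i=6: 1 | 1 | 2 | 3 | 4 | 4 | 5 | 6
  i=7: 1 | 1 | 2 | 3 | 4 | 5 | 6 | 7
  i=8: 1 | 2 | 3 | 4 | 5 | 6 | 7 | 8

the unique w with this rank table is (1, 7, 8, 5, 4, 3, 6, 2).

|D(w)|=17, |Ess(w)|=4:

[(3, 6, 1), (4, 4, 1), (5, 3, 1), (7, 2, 1)]
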